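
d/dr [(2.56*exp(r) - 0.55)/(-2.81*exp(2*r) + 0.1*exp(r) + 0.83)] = (7.1936*exp(2*r) - 3.091*exp(r) + 2.1798)*exp(r)/(7.8961*exp(4*r) - 0.562*exp(3*r) - 4.6546*exp(2*r) + 0.166*exp(r) + 0.6889)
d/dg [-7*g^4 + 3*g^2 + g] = -28*g^3 + 6*g + 1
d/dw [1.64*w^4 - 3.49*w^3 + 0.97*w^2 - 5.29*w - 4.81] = 6.56*w^3 - 10.47*w^2 + 1.94*w - 5.29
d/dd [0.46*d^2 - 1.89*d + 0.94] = 0.92*d - 1.89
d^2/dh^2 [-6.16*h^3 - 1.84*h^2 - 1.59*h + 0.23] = -36.96*h - 3.68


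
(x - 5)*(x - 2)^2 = x^3 - 9*x^2 + 24*x - 20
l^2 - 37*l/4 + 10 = (l - 8)*(l - 5/4)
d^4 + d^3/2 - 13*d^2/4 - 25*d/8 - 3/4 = (d - 2)*(d + 1/2)^2*(d + 3/2)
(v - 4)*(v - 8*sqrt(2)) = v^2 - 8*sqrt(2)*v - 4*v + 32*sqrt(2)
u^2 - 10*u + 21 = (u - 7)*(u - 3)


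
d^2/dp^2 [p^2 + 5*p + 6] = 2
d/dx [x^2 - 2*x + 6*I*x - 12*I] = 2*x - 2 + 6*I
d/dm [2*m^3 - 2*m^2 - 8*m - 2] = 6*m^2 - 4*m - 8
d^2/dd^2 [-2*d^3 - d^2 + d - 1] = -12*d - 2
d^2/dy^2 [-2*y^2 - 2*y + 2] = -4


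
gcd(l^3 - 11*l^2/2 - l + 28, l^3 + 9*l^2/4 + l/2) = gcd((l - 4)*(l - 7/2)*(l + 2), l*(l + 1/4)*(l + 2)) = l + 2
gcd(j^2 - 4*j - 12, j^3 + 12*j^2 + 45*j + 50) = j + 2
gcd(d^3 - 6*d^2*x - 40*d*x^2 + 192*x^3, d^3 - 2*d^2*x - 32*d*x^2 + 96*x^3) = -d^2 - 2*d*x + 24*x^2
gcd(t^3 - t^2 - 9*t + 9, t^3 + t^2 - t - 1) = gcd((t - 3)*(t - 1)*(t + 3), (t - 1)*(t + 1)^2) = t - 1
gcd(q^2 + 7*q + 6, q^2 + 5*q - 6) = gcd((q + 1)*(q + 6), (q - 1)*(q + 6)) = q + 6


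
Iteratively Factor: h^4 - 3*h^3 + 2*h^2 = (h - 1)*(h^3 - 2*h^2) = h*(h - 1)*(h^2 - 2*h) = h^2*(h - 1)*(h - 2)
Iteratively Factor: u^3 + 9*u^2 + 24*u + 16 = (u + 4)*(u^2 + 5*u + 4) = (u + 4)^2*(u + 1)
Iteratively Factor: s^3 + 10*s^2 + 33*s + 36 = (s + 3)*(s^2 + 7*s + 12) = (s + 3)^2*(s + 4)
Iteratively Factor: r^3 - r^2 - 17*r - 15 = (r + 3)*(r^2 - 4*r - 5) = (r + 1)*(r + 3)*(r - 5)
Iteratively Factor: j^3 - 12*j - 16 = (j + 2)*(j^2 - 2*j - 8) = (j - 4)*(j + 2)*(j + 2)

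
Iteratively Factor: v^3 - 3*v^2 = (v)*(v^2 - 3*v) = v^2*(v - 3)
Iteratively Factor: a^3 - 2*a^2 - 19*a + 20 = (a - 1)*(a^2 - a - 20) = (a - 1)*(a + 4)*(a - 5)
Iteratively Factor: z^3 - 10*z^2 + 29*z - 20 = (z - 1)*(z^2 - 9*z + 20) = (z - 5)*(z - 1)*(z - 4)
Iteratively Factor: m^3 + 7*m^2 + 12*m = (m + 3)*(m^2 + 4*m) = m*(m + 3)*(m + 4)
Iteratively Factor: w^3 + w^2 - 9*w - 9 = (w + 3)*(w^2 - 2*w - 3) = (w - 3)*(w + 3)*(w + 1)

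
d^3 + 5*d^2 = d^2*(d + 5)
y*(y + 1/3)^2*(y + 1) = y^4 + 5*y^3/3 + 7*y^2/9 + y/9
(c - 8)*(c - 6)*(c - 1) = c^3 - 15*c^2 + 62*c - 48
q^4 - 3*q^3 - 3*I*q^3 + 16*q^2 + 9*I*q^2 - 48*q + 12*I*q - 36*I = (q - 3)*(q - 6*I)*(q + I)*(q + 2*I)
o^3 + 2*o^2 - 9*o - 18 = (o - 3)*(o + 2)*(o + 3)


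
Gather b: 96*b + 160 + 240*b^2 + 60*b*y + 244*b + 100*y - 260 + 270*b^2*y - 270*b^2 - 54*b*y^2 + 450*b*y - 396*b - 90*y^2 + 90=b^2*(270*y - 30) + b*(-54*y^2 + 510*y - 56) - 90*y^2 + 100*y - 10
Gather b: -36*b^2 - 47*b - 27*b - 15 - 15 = -36*b^2 - 74*b - 30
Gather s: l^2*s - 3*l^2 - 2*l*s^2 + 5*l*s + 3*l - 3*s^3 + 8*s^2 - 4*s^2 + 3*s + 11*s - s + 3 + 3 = -3*l^2 + 3*l - 3*s^3 + s^2*(4 - 2*l) + s*(l^2 + 5*l + 13) + 6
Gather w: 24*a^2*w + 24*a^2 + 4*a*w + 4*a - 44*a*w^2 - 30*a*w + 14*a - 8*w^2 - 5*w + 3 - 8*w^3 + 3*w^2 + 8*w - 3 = 24*a^2 + 18*a - 8*w^3 + w^2*(-44*a - 5) + w*(24*a^2 - 26*a + 3)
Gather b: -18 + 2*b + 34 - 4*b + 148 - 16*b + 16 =180 - 18*b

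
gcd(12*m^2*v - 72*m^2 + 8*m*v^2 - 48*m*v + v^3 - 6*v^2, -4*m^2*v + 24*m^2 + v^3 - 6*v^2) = 2*m*v - 12*m + v^2 - 6*v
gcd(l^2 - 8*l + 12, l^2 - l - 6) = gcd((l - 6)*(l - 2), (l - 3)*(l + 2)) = 1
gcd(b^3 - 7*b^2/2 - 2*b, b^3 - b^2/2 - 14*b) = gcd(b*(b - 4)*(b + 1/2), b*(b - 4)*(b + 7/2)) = b^2 - 4*b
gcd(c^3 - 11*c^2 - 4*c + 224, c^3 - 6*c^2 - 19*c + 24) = c - 8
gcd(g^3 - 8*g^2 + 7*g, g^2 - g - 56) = 1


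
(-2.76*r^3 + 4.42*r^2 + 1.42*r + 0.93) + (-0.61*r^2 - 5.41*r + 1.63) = -2.76*r^3 + 3.81*r^2 - 3.99*r + 2.56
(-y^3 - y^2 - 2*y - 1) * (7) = -7*y^3 - 7*y^2 - 14*y - 7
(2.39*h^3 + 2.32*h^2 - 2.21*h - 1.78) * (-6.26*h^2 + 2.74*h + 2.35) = -14.9614*h^5 - 7.9746*h^4 + 25.8079*h^3 + 10.5394*h^2 - 10.0707*h - 4.183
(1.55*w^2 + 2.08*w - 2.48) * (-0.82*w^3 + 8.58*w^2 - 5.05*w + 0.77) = -1.271*w^5 + 11.5934*w^4 + 12.0525*w^3 - 30.5889*w^2 + 14.1256*w - 1.9096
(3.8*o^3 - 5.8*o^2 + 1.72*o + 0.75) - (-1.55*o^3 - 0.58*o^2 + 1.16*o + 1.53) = 5.35*o^3 - 5.22*o^2 + 0.56*o - 0.78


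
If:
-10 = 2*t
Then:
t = -5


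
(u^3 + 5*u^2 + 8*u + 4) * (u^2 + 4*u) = u^5 + 9*u^4 + 28*u^3 + 36*u^2 + 16*u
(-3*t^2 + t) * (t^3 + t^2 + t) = -3*t^5 - 2*t^4 - 2*t^3 + t^2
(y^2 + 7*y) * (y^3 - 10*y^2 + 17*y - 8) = y^5 - 3*y^4 - 53*y^3 + 111*y^2 - 56*y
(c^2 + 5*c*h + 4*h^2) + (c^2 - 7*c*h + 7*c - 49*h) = 2*c^2 - 2*c*h + 7*c + 4*h^2 - 49*h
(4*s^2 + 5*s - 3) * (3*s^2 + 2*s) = 12*s^4 + 23*s^3 + s^2 - 6*s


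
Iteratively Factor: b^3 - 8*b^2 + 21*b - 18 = (b - 3)*(b^2 - 5*b + 6) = (b - 3)*(b - 2)*(b - 3)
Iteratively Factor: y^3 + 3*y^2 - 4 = (y + 2)*(y^2 + y - 2) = (y - 1)*(y + 2)*(y + 2)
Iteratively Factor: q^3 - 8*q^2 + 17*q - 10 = (q - 5)*(q^2 - 3*q + 2) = (q - 5)*(q - 2)*(q - 1)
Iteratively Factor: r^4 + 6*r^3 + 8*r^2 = (r + 2)*(r^3 + 4*r^2) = r*(r + 2)*(r^2 + 4*r) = r*(r + 2)*(r + 4)*(r)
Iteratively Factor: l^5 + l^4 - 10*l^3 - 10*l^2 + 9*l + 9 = (l + 1)*(l^4 - 10*l^2 + 9) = (l + 1)*(l + 3)*(l^3 - 3*l^2 - l + 3) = (l - 3)*(l + 1)*(l + 3)*(l^2 - 1) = (l - 3)*(l + 1)^2*(l + 3)*(l - 1)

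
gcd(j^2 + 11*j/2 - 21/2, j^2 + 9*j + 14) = j + 7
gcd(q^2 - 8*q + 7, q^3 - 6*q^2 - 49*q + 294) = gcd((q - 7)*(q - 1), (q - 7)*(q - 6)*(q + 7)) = q - 7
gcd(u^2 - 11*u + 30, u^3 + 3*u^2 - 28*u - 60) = u - 5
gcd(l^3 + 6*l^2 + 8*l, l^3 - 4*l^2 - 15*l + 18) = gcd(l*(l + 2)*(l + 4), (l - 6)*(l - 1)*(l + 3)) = 1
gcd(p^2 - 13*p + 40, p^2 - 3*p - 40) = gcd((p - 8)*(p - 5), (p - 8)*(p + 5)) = p - 8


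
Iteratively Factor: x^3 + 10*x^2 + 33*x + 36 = (x + 4)*(x^2 + 6*x + 9) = (x + 3)*(x + 4)*(x + 3)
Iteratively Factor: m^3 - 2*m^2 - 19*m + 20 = (m + 4)*(m^2 - 6*m + 5) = (m - 5)*(m + 4)*(m - 1)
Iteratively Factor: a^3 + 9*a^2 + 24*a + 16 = (a + 1)*(a^2 + 8*a + 16) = (a + 1)*(a + 4)*(a + 4)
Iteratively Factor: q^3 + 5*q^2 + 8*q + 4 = (q + 2)*(q^2 + 3*q + 2) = (q + 2)^2*(q + 1)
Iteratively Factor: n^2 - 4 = (n - 2)*(n + 2)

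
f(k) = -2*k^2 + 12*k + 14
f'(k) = 12 - 4*k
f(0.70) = 21.42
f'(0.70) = 9.20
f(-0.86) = 2.20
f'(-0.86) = 15.44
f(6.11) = 12.66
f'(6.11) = -12.44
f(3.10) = 31.98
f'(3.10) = -0.40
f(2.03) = 30.12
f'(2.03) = 3.88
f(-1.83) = -14.66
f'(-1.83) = 19.32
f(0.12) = 15.41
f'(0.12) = 11.52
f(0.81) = 22.41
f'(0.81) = 8.76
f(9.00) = -40.00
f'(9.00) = -24.00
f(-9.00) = -256.00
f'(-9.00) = 48.00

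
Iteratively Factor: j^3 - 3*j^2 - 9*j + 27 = (j - 3)*(j^2 - 9) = (j - 3)^2*(j + 3)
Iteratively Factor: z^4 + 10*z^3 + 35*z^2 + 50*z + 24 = (z + 3)*(z^3 + 7*z^2 + 14*z + 8) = (z + 3)*(z + 4)*(z^2 + 3*z + 2) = (z + 2)*(z + 3)*(z + 4)*(z + 1)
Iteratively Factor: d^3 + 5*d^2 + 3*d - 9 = (d - 1)*(d^2 + 6*d + 9) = (d - 1)*(d + 3)*(d + 3)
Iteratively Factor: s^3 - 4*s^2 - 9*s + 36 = (s + 3)*(s^2 - 7*s + 12) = (s - 3)*(s + 3)*(s - 4)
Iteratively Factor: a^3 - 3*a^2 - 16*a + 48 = (a - 4)*(a^2 + a - 12) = (a - 4)*(a + 4)*(a - 3)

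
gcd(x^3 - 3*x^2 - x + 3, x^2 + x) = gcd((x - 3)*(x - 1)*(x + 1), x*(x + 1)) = x + 1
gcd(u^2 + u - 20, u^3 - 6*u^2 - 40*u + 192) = u - 4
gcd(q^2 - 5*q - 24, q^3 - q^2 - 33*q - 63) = q + 3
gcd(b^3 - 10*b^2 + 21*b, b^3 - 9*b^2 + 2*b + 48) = b - 3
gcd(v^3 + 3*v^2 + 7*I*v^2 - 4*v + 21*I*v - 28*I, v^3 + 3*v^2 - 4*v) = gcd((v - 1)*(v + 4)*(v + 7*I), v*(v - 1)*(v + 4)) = v^2 + 3*v - 4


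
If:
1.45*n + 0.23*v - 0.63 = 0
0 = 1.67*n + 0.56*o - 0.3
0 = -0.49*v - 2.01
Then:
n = 1.09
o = -2.70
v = -4.10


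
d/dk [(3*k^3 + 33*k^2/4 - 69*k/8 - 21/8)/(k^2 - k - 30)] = 3*(8*k^4 - 16*k^3 - 719*k^2 - 1306*k + 683)/(8*(k^4 - 2*k^3 - 59*k^2 + 60*k + 900))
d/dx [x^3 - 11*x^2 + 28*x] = 3*x^2 - 22*x + 28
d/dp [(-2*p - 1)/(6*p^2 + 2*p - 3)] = 4*(3*p^2 + 3*p + 2)/(36*p^4 + 24*p^3 - 32*p^2 - 12*p + 9)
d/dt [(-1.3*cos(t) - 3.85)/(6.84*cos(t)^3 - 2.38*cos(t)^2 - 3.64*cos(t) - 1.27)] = (-17.784*cos(t)^3 - 75.908*cos(t)^2 + 18.326*cos(t) + 12.363)*sin(t)/(46.7856*cos(t)^6 - 32.5584*cos(t)^5 - 44.1308*cos(t)^4 - 0.0472000000000001*cos(t)^3 + 19.2948*cos(t)^2 + 9.2456*cos(t) + 1.6129)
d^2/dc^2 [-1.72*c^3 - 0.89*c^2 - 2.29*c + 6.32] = -10.32*c - 1.78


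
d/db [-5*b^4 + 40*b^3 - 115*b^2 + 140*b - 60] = -20*b^3 + 120*b^2 - 230*b + 140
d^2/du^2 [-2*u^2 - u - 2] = -4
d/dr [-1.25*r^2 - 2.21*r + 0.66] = -2.5*r - 2.21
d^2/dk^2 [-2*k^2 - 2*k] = -4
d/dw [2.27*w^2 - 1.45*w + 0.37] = 4.54*w - 1.45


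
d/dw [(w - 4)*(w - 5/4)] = 2*w - 21/4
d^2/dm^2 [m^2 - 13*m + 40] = 2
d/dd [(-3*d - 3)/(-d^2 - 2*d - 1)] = -3/(d^2 + 2*d + 1)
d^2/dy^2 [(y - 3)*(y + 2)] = 2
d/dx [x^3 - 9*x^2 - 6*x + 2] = 3*x^2 - 18*x - 6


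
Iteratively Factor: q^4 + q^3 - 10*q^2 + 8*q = (q - 1)*(q^3 + 2*q^2 - 8*q) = (q - 1)*(q + 4)*(q^2 - 2*q) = q*(q - 1)*(q + 4)*(q - 2)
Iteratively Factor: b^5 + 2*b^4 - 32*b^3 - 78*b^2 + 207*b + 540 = (b + 4)*(b^4 - 2*b^3 - 24*b^2 + 18*b + 135) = (b - 3)*(b + 4)*(b^3 + b^2 - 21*b - 45) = (b - 3)*(b + 3)*(b + 4)*(b^2 - 2*b - 15) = (b - 3)*(b + 3)^2*(b + 4)*(b - 5)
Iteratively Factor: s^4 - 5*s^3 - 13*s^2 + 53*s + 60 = (s - 4)*(s^3 - s^2 - 17*s - 15) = (s - 4)*(s + 3)*(s^2 - 4*s - 5) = (s - 5)*(s - 4)*(s + 3)*(s + 1)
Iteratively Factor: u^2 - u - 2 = (u + 1)*(u - 2)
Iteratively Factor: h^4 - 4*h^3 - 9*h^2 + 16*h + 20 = (h + 1)*(h^3 - 5*h^2 - 4*h + 20) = (h - 2)*(h + 1)*(h^2 - 3*h - 10) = (h - 5)*(h - 2)*(h + 1)*(h + 2)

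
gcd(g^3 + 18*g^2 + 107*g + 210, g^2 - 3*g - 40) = g + 5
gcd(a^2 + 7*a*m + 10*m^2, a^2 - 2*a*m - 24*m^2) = 1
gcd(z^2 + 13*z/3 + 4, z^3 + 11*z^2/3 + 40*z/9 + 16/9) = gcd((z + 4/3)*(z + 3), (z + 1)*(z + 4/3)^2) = z + 4/3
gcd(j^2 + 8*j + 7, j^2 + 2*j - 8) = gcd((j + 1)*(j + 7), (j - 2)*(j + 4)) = 1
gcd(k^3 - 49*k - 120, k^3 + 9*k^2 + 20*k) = k + 5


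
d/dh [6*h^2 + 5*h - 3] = 12*h + 5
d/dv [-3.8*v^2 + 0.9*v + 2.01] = 0.9 - 7.6*v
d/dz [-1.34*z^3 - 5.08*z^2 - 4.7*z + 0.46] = -4.02*z^2 - 10.16*z - 4.7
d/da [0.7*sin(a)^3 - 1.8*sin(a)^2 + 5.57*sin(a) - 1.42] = (2.1*sin(a)^2 - 3.6*sin(a) + 5.57)*cos(a)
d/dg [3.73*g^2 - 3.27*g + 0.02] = 7.46*g - 3.27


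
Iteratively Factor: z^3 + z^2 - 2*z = (z + 2)*(z^2 - z) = z*(z + 2)*(z - 1)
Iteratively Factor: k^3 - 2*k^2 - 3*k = (k - 3)*(k^2 + k) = k*(k - 3)*(k + 1)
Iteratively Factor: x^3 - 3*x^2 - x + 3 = (x - 3)*(x^2 - 1) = (x - 3)*(x + 1)*(x - 1)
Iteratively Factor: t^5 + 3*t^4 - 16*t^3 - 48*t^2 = (t - 4)*(t^4 + 7*t^3 + 12*t^2) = t*(t - 4)*(t^3 + 7*t^2 + 12*t) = t*(t - 4)*(t + 3)*(t^2 + 4*t) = t^2*(t - 4)*(t + 3)*(t + 4)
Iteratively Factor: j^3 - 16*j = (j - 4)*(j^2 + 4*j) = (j - 4)*(j + 4)*(j)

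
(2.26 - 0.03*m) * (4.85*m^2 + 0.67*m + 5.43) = -0.1455*m^3 + 10.9409*m^2 + 1.3513*m + 12.2718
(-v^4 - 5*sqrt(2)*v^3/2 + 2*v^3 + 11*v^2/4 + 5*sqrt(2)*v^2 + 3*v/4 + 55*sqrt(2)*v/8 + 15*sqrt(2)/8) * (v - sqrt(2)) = -v^5 - 3*sqrt(2)*v^4/2 + 2*v^4 + 3*sqrt(2)*v^3 + 31*v^3/4 - 37*v^2/4 + 33*sqrt(2)*v^2/8 - 55*v/4 + 9*sqrt(2)*v/8 - 15/4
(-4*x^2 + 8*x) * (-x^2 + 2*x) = 4*x^4 - 16*x^3 + 16*x^2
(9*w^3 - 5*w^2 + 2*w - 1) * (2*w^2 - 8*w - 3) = 18*w^5 - 82*w^4 + 17*w^3 - 3*w^2 + 2*w + 3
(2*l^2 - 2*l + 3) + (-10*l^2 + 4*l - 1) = -8*l^2 + 2*l + 2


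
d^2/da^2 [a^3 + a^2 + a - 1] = 6*a + 2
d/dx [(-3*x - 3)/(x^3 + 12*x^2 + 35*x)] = 3*(2*x^3 + 15*x^2 + 24*x + 35)/(x^2*(x^4 + 24*x^3 + 214*x^2 + 840*x + 1225))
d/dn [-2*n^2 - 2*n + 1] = -4*n - 2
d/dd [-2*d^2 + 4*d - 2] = 4 - 4*d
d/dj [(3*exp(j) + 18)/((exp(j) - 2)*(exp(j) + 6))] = -3*exp(j)/(exp(2*j) - 4*exp(j) + 4)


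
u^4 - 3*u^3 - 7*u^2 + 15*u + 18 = (u - 3)^2*(u + 1)*(u + 2)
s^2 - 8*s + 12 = (s - 6)*(s - 2)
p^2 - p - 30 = (p - 6)*(p + 5)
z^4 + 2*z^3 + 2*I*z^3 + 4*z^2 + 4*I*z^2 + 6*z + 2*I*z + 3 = (z + 1)^2*(z - I)*(z + 3*I)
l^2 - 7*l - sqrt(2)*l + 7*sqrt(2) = (l - 7)*(l - sqrt(2))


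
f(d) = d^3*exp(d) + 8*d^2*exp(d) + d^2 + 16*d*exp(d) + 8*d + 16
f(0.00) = 16.00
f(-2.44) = 1.92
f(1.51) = 237.88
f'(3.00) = 4794.36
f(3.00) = 3001.57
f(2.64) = 1675.18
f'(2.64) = 2753.50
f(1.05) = 102.02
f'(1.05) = 189.80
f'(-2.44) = 2.15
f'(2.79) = 3475.30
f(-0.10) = 13.83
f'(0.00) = 24.00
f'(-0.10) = 19.48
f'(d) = d^3*exp(d) + 11*d^2*exp(d) + 32*d*exp(d) + 2*d + 16*exp(d) + 8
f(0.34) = 27.83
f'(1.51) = 431.30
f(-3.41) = 0.31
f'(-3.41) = 1.02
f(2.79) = 2140.34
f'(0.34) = 48.29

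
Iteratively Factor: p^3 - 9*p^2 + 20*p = (p - 5)*(p^2 - 4*p) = p*(p - 5)*(p - 4)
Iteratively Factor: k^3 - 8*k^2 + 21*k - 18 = (k - 2)*(k^2 - 6*k + 9) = (k - 3)*(k - 2)*(k - 3)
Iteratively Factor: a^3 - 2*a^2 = (a - 2)*(a^2) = a*(a - 2)*(a)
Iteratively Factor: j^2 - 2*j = (j)*(j - 2)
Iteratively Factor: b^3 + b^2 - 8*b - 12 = (b + 2)*(b^2 - b - 6) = (b - 3)*(b + 2)*(b + 2)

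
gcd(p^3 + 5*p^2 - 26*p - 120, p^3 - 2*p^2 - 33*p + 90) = p^2 + p - 30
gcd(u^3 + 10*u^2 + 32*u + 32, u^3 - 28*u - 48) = u^2 + 6*u + 8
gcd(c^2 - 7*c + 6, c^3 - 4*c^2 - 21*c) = 1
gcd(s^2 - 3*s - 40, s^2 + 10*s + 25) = s + 5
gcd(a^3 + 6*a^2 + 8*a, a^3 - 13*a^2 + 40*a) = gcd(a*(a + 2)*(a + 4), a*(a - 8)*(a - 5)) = a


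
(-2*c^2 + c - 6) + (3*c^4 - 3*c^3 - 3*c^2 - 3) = 3*c^4 - 3*c^3 - 5*c^2 + c - 9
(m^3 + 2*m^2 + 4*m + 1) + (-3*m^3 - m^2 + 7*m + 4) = -2*m^3 + m^2 + 11*m + 5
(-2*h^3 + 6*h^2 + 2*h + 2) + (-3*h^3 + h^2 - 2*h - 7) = -5*h^3 + 7*h^2 - 5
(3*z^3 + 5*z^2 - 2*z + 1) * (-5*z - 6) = -15*z^4 - 43*z^3 - 20*z^2 + 7*z - 6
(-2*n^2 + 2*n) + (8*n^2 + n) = 6*n^2 + 3*n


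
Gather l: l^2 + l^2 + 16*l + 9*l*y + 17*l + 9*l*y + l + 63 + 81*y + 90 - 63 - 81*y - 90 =2*l^2 + l*(18*y + 34)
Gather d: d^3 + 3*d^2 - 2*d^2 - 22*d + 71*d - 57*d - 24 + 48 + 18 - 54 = d^3 + d^2 - 8*d - 12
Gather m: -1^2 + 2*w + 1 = 2*w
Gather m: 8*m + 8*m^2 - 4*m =8*m^2 + 4*m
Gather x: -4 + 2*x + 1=2*x - 3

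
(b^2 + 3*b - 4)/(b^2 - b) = (b + 4)/b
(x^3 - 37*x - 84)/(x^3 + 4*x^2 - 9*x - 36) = (x - 7)/(x - 3)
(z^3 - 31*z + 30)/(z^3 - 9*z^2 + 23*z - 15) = (z + 6)/(z - 3)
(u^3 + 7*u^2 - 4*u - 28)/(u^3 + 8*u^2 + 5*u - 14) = (u - 2)/(u - 1)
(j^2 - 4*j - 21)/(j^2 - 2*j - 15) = (j - 7)/(j - 5)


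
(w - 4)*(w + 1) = w^2 - 3*w - 4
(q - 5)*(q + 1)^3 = q^4 - 2*q^3 - 12*q^2 - 14*q - 5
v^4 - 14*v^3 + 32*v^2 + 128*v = v*(v - 8)^2*(v + 2)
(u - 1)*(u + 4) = u^2 + 3*u - 4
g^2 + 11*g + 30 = (g + 5)*(g + 6)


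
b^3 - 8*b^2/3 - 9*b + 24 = (b - 3)*(b - 8/3)*(b + 3)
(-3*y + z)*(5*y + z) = -15*y^2 + 2*y*z + z^2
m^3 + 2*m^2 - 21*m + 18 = (m - 3)*(m - 1)*(m + 6)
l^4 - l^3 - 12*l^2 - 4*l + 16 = (l - 4)*(l - 1)*(l + 2)^2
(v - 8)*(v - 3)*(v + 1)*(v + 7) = v^4 - 3*v^3 - 57*v^2 + 115*v + 168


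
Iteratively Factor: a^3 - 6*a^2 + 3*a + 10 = (a - 2)*(a^2 - 4*a - 5) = (a - 5)*(a - 2)*(a + 1)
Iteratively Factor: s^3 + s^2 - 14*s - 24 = (s + 2)*(s^2 - s - 12) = (s + 2)*(s + 3)*(s - 4)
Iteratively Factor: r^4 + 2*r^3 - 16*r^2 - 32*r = (r + 2)*(r^3 - 16*r) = (r - 4)*(r + 2)*(r^2 + 4*r) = r*(r - 4)*(r + 2)*(r + 4)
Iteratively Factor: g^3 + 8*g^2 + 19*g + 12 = (g + 4)*(g^2 + 4*g + 3) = (g + 1)*(g + 4)*(g + 3)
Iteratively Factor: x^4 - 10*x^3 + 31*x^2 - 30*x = (x - 3)*(x^3 - 7*x^2 + 10*x) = (x - 5)*(x - 3)*(x^2 - 2*x) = (x - 5)*(x - 3)*(x - 2)*(x)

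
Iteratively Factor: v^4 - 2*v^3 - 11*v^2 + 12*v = (v)*(v^3 - 2*v^2 - 11*v + 12) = v*(v - 4)*(v^2 + 2*v - 3) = v*(v - 4)*(v - 1)*(v + 3)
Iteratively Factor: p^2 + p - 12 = (p + 4)*(p - 3)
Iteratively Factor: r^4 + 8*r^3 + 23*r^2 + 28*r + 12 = (r + 3)*(r^3 + 5*r^2 + 8*r + 4) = (r + 1)*(r + 3)*(r^2 + 4*r + 4) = (r + 1)*(r + 2)*(r + 3)*(r + 2)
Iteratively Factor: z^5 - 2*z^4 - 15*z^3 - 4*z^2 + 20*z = (z)*(z^4 - 2*z^3 - 15*z^2 - 4*z + 20) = z*(z + 2)*(z^3 - 4*z^2 - 7*z + 10) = z*(z - 5)*(z + 2)*(z^2 + z - 2) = z*(z - 5)*(z - 1)*(z + 2)*(z + 2)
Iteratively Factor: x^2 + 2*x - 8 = (x + 4)*(x - 2)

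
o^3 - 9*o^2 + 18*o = o*(o - 6)*(o - 3)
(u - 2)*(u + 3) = u^2 + u - 6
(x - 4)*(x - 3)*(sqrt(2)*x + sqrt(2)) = sqrt(2)*x^3 - 6*sqrt(2)*x^2 + 5*sqrt(2)*x + 12*sqrt(2)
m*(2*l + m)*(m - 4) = 2*l*m^2 - 8*l*m + m^3 - 4*m^2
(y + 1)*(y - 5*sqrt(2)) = y^2 - 5*sqrt(2)*y + y - 5*sqrt(2)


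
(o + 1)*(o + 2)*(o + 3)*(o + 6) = o^4 + 12*o^3 + 47*o^2 + 72*o + 36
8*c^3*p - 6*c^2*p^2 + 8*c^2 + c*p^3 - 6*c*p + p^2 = (-4*c + p)*(-2*c + p)*(c*p + 1)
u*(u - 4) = u^2 - 4*u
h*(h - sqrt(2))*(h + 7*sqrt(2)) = h^3 + 6*sqrt(2)*h^2 - 14*h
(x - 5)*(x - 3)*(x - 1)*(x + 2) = x^4 - 7*x^3 + 5*x^2 + 31*x - 30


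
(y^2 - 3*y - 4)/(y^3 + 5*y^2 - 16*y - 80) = (y + 1)/(y^2 + 9*y + 20)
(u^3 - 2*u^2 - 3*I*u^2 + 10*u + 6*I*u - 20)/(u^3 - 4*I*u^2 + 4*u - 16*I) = (u^2 - u*(2 + 5*I) + 10*I)/(u^2 - 6*I*u - 8)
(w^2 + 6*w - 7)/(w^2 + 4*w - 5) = (w + 7)/(w + 5)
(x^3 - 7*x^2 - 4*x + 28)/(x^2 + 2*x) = x - 9 + 14/x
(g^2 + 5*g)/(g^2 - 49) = g*(g + 5)/(g^2 - 49)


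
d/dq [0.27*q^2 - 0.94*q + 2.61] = 0.54*q - 0.94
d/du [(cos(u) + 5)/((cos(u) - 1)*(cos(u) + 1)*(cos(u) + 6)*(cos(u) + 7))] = (3*cos(u)^4 + 46*cos(u)^3 + 236*cos(u)^2 + 410*cos(u) - 23)/((cos(u) + 6)^2*(cos(u) + 7)^2*sin(u)^3)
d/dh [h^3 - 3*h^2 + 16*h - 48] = 3*h^2 - 6*h + 16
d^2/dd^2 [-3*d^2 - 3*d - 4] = -6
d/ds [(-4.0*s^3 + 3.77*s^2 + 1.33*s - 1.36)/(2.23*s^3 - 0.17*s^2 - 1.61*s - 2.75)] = (-7.7271*s^4 + 6.9482*s^3 + 36.2548*s^2 - 21.1974*s - 5.8471)/(4.9729*s^6 - 0.7582*s^5 - 7.1517*s^4 - 11.7176*s^3 + 3.5271*s^2 + 8.855*s + 7.5625)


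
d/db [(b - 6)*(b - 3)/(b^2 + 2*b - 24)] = (11*b^2 - 84*b + 180)/(b^4 + 4*b^3 - 44*b^2 - 96*b + 576)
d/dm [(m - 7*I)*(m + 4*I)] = 2*m - 3*I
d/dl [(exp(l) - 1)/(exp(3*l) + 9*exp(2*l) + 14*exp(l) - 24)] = 2*(-exp(l) - 5)*exp(l)/(exp(4*l) + 20*exp(3*l) + 148*exp(2*l) + 480*exp(l) + 576)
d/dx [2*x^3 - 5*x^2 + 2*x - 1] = 6*x^2 - 10*x + 2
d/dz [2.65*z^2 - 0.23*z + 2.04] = 5.3*z - 0.23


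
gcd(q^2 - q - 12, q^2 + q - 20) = q - 4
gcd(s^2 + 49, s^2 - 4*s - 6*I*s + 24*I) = 1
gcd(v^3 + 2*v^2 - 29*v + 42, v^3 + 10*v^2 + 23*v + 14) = v + 7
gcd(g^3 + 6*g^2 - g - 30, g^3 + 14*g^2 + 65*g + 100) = g + 5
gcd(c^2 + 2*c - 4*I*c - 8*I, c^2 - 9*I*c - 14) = 1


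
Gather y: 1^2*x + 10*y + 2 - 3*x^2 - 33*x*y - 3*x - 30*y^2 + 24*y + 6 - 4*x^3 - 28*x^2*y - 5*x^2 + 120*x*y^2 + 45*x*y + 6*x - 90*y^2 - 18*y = -4*x^3 - 8*x^2 + 4*x + y^2*(120*x - 120) + y*(-28*x^2 + 12*x + 16) + 8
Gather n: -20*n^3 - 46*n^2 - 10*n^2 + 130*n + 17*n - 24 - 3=-20*n^3 - 56*n^2 + 147*n - 27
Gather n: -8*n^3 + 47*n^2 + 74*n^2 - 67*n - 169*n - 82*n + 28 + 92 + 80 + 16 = -8*n^3 + 121*n^2 - 318*n + 216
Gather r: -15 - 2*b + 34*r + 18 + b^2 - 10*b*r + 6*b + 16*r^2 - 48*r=b^2 + 4*b + 16*r^2 + r*(-10*b - 14) + 3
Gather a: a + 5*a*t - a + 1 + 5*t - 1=5*a*t + 5*t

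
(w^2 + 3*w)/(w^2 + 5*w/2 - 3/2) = 2*w/(2*w - 1)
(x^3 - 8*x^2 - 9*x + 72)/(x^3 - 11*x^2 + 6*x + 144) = (x - 3)/(x - 6)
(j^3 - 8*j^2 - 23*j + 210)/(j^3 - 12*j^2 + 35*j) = (j^2 - j - 30)/(j*(j - 5))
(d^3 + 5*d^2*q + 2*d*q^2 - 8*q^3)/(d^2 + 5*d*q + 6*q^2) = (d^2 + 3*d*q - 4*q^2)/(d + 3*q)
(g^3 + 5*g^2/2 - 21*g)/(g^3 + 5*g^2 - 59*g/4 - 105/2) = 2*g/(2*g + 5)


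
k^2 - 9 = (k - 3)*(k + 3)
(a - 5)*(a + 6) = a^2 + a - 30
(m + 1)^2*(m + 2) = m^3 + 4*m^2 + 5*m + 2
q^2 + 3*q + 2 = (q + 1)*(q + 2)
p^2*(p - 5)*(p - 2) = p^4 - 7*p^3 + 10*p^2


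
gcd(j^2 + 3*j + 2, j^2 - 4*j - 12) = j + 2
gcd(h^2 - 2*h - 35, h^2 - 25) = h + 5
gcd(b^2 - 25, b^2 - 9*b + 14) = 1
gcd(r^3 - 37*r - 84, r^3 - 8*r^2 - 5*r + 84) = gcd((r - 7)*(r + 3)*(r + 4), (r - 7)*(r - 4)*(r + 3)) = r^2 - 4*r - 21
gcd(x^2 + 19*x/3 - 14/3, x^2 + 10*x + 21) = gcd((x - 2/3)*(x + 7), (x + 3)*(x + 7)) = x + 7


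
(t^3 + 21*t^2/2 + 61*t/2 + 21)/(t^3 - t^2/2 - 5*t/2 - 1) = (2*t^2 + 19*t + 42)/(2*t^2 - 3*t - 2)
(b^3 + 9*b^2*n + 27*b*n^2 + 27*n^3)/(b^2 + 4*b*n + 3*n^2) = (b^2 + 6*b*n + 9*n^2)/(b + n)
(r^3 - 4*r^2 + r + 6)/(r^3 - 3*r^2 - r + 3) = (r - 2)/(r - 1)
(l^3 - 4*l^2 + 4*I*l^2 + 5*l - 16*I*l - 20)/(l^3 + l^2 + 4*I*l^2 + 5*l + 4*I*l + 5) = (l - 4)/(l + 1)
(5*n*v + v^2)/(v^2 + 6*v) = (5*n + v)/(v + 6)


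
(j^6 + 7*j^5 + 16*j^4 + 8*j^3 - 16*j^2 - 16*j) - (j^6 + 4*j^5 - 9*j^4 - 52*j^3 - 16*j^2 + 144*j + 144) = 3*j^5 + 25*j^4 + 60*j^3 - 160*j - 144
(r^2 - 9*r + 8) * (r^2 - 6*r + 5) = r^4 - 15*r^3 + 67*r^2 - 93*r + 40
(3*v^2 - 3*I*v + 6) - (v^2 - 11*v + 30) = 2*v^2 + 11*v - 3*I*v - 24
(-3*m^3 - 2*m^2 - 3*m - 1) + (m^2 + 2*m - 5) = -3*m^3 - m^2 - m - 6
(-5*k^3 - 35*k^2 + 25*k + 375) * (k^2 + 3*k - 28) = -5*k^5 - 50*k^4 + 60*k^3 + 1430*k^2 + 425*k - 10500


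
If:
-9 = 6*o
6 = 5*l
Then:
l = 6/5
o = -3/2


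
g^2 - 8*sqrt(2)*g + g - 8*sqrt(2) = (g + 1)*(g - 8*sqrt(2))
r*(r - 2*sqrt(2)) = r^2 - 2*sqrt(2)*r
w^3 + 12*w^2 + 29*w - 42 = (w - 1)*(w + 6)*(w + 7)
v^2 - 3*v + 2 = (v - 2)*(v - 1)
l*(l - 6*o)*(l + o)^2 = l^4 - 4*l^3*o - 11*l^2*o^2 - 6*l*o^3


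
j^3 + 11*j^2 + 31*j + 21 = (j + 1)*(j + 3)*(j + 7)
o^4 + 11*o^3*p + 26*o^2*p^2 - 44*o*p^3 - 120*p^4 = (o - 2*p)*(o + 2*p)*(o + 5*p)*(o + 6*p)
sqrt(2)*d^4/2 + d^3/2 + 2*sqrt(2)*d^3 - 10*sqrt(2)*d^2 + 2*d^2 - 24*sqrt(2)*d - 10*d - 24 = (d - 4)*(d + 6)*(d + sqrt(2)/2)*(sqrt(2)*d/2 + sqrt(2))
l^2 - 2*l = l*(l - 2)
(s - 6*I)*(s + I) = s^2 - 5*I*s + 6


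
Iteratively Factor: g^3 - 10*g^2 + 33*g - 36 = (g - 4)*(g^2 - 6*g + 9) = (g - 4)*(g - 3)*(g - 3)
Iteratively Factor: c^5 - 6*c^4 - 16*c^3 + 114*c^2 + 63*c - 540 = (c - 3)*(c^4 - 3*c^3 - 25*c^2 + 39*c + 180) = (c - 5)*(c - 3)*(c^3 + 2*c^2 - 15*c - 36) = (c - 5)*(c - 3)*(c + 3)*(c^2 - c - 12) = (c - 5)*(c - 3)*(c + 3)^2*(c - 4)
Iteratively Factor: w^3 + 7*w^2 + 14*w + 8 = (w + 1)*(w^2 + 6*w + 8) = (w + 1)*(w + 2)*(w + 4)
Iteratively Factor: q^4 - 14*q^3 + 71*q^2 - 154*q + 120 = (q - 2)*(q^3 - 12*q^2 + 47*q - 60) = (q - 3)*(q - 2)*(q^2 - 9*q + 20) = (q - 4)*(q - 3)*(q - 2)*(q - 5)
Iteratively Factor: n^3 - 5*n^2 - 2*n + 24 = (n - 3)*(n^2 - 2*n - 8) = (n - 4)*(n - 3)*(n + 2)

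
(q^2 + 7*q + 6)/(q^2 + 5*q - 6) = (q + 1)/(q - 1)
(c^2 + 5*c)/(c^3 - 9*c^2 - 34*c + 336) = c*(c + 5)/(c^3 - 9*c^2 - 34*c + 336)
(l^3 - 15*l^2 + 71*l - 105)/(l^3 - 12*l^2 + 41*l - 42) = (l - 5)/(l - 2)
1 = 1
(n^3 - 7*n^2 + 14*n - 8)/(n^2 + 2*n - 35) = (n^3 - 7*n^2 + 14*n - 8)/(n^2 + 2*n - 35)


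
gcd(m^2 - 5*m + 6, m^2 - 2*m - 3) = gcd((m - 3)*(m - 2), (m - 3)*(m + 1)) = m - 3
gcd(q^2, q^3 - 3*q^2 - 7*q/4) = q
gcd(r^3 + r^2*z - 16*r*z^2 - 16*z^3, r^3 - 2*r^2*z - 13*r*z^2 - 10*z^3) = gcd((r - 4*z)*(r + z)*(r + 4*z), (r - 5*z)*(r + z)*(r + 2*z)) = r + z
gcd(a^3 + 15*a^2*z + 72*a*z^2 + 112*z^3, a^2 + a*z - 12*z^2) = a + 4*z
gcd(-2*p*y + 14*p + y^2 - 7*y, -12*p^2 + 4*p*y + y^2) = -2*p + y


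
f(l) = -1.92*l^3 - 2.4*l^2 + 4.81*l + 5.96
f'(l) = -5.76*l^2 - 4.8*l + 4.81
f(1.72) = -2.64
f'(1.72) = -20.49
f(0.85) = 7.14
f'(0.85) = -3.43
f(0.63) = 7.56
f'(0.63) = -0.50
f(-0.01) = 5.91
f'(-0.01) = 4.86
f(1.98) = -8.83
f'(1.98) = -27.28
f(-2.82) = 16.37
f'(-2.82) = -27.46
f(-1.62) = 0.03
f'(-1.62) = -2.53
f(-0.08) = 5.56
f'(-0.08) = 5.16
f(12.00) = -3599.68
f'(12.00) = -882.23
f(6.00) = -466.30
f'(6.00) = -231.35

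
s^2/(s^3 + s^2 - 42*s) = s/(s^2 + s - 42)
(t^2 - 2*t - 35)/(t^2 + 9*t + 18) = (t^2 - 2*t - 35)/(t^2 + 9*t + 18)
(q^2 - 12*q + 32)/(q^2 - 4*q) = (q - 8)/q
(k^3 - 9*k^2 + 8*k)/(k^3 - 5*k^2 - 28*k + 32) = k/(k + 4)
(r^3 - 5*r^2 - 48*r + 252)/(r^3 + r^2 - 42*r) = (r - 6)/r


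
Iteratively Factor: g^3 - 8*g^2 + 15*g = (g)*(g^2 - 8*g + 15) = g*(g - 3)*(g - 5)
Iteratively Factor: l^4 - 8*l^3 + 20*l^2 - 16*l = (l - 4)*(l^3 - 4*l^2 + 4*l) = (l - 4)*(l - 2)*(l^2 - 2*l) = l*(l - 4)*(l - 2)*(l - 2)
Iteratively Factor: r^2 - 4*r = (r - 4)*(r)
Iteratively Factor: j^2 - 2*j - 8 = (j - 4)*(j + 2)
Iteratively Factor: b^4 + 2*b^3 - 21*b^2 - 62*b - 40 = (b + 4)*(b^3 - 2*b^2 - 13*b - 10) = (b + 1)*(b + 4)*(b^2 - 3*b - 10) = (b + 1)*(b + 2)*(b + 4)*(b - 5)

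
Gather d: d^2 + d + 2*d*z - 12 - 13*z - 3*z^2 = d^2 + d*(2*z + 1) - 3*z^2 - 13*z - 12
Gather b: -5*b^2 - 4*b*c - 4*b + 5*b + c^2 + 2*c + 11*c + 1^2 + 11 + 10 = -5*b^2 + b*(1 - 4*c) + c^2 + 13*c + 22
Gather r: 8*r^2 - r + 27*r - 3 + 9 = 8*r^2 + 26*r + 6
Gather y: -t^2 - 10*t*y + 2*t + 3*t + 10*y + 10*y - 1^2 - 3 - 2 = -t^2 + 5*t + y*(20 - 10*t) - 6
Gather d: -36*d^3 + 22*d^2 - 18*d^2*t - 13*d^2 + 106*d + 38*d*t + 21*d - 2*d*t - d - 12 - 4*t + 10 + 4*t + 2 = -36*d^3 + d^2*(9 - 18*t) + d*(36*t + 126)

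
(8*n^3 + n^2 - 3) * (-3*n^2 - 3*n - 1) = -24*n^5 - 27*n^4 - 11*n^3 + 8*n^2 + 9*n + 3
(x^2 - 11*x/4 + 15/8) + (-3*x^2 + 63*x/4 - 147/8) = -2*x^2 + 13*x - 33/2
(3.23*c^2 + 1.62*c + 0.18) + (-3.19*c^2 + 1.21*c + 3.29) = 0.04*c^2 + 2.83*c + 3.47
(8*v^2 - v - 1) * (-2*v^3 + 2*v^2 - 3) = -16*v^5 + 18*v^4 - 26*v^2 + 3*v + 3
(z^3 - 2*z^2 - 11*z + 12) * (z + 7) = z^4 + 5*z^3 - 25*z^2 - 65*z + 84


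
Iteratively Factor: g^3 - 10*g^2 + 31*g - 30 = (g - 2)*(g^2 - 8*g + 15) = (g - 3)*(g - 2)*(g - 5)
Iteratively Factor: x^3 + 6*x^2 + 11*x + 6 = (x + 2)*(x^2 + 4*x + 3) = (x + 1)*(x + 2)*(x + 3)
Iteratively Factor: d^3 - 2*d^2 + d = (d - 1)*(d^2 - d) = d*(d - 1)*(d - 1)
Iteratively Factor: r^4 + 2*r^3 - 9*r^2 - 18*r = (r)*(r^3 + 2*r^2 - 9*r - 18) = r*(r - 3)*(r^2 + 5*r + 6) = r*(r - 3)*(r + 3)*(r + 2)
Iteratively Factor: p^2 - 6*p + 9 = (p - 3)*(p - 3)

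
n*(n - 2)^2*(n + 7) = n^4 + 3*n^3 - 24*n^2 + 28*n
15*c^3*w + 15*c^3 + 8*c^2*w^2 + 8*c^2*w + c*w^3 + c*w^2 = (3*c + w)*(5*c + w)*(c*w + c)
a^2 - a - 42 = (a - 7)*(a + 6)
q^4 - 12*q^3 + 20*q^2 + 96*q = q*(q - 8)*(q - 6)*(q + 2)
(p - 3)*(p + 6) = p^2 + 3*p - 18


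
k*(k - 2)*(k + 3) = k^3 + k^2 - 6*k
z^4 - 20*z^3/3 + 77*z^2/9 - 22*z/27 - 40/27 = (z - 5)*(z - 4/3)*(z - 2/3)*(z + 1/3)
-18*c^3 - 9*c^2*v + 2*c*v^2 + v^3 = (-3*c + v)*(2*c + v)*(3*c + v)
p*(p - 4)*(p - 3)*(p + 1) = p^4 - 6*p^3 + 5*p^2 + 12*p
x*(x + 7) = x^2 + 7*x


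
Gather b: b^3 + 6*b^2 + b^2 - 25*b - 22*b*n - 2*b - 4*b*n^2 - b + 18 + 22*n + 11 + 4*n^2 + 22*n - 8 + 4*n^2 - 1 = b^3 + 7*b^2 + b*(-4*n^2 - 22*n - 28) + 8*n^2 + 44*n + 20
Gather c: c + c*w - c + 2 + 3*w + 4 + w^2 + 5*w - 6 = c*w + w^2 + 8*w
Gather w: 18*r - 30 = 18*r - 30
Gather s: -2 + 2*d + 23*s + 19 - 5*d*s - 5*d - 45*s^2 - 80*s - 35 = -3*d - 45*s^2 + s*(-5*d - 57) - 18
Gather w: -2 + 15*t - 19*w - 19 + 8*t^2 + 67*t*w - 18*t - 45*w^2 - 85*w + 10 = 8*t^2 - 3*t - 45*w^2 + w*(67*t - 104) - 11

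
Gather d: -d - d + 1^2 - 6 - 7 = -2*d - 12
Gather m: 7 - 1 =6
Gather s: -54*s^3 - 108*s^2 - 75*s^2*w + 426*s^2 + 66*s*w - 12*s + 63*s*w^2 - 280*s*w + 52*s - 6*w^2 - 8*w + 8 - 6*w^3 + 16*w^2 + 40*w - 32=-54*s^3 + s^2*(318 - 75*w) + s*(63*w^2 - 214*w + 40) - 6*w^3 + 10*w^2 + 32*w - 24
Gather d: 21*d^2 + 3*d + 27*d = 21*d^2 + 30*d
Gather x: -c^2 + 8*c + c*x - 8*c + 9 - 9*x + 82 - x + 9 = -c^2 + x*(c - 10) + 100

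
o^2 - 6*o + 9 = (o - 3)^2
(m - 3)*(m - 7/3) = m^2 - 16*m/3 + 7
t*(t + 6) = t^2 + 6*t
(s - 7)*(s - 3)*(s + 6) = s^3 - 4*s^2 - 39*s + 126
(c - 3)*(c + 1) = c^2 - 2*c - 3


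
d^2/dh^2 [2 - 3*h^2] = -6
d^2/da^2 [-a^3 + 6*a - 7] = -6*a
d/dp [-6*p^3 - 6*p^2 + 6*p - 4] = -18*p^2 - 12*p + 6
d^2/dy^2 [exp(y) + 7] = exp(y)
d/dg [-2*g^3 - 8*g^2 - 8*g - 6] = -6*g^2 - 16*g - 8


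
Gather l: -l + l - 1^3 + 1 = 0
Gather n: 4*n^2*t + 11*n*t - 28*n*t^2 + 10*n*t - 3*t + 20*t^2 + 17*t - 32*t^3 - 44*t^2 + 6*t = 4*n^2*t + n*(-28*t^2 + 21*t) - 32*t^3 - 24*t^2 + 20*t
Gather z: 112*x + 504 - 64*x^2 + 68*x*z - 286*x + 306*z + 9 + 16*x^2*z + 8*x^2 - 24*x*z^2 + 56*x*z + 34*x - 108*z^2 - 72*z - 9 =-56*x^2 - 140*x + z^2*(-24*x - 108) + z*(16*x^2 + 124*x + 234) + 504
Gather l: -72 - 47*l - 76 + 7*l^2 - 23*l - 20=7*l^2 - 70*l - 168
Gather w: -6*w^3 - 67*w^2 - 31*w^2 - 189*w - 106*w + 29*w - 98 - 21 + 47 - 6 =-6*w^3 - 98*w^2 - 266*w - 78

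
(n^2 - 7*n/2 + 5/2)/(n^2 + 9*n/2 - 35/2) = (n - 1)/(n + 7)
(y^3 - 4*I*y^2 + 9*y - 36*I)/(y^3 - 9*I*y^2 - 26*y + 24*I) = (y + 3*I)/(y - 2*I)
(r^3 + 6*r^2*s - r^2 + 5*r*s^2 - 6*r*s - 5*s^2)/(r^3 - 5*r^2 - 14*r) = (-r^3 - 6*r^2*s + r^2 - 5*r*s^2 + 6*r*s + 5*s^2)/(r*(-r^2 + 5*r + 14))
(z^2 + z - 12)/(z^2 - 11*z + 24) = (z + 4)/(z - 8)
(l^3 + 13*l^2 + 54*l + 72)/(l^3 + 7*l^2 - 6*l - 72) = (l + 3)/(l - 3)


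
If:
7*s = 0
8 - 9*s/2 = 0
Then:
No Solution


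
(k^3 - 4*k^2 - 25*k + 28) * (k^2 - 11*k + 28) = k^5 - 15*k^4 + 47*k^3 + 191*k^2 - 1008*k + 784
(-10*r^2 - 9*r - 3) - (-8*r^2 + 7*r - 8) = -2*r^2 - 16*r + 5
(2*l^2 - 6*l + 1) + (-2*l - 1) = 2*l^2 - 8*l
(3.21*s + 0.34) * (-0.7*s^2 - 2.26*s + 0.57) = -2.247*s^3 - 7.4926*s^2 + 1.0613*s + 0.1938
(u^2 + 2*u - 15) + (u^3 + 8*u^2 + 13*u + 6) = u^3 + 9*u^2 + 15*u - 9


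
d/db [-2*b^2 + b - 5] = 1 - 4*b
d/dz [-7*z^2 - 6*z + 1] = -14*z - 6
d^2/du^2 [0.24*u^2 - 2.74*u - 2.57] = 0.480000000000000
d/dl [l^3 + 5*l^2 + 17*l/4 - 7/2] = 3*l^2 + 10*l + 17/4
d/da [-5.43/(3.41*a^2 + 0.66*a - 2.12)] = (37.0326*a + 3.5838)/(3.41*a^2 + 0.66*a - 2.12)^2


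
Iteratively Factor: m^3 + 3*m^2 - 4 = (m + 2)*(m^2 + m - 2) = (m + 2)^2*(m - 1)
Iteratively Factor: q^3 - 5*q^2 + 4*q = (q - 4)*(q^2 - q) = q*(q - 4)*(q - 1)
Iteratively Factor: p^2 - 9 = (p + 3)*(p - 3)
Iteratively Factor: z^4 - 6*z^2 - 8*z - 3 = (z - 3)*(z^3 + 3*z^2 + 3*z + 1) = (z - 3)*(z + 1)*(z^2 + 2*z + 1) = (z - 3)*(z + 1)^2*(z + 1)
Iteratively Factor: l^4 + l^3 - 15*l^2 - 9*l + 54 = (l + 3)*(l^3 - 2*l^2 - 9*l + 18) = (l - 3)*(l + 3)*(l^2 + l - 6) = (l - 3)*(l - 2)*(l + 3)*(l + 3)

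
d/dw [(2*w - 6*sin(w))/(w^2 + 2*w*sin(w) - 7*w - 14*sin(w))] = 2*(-5*w^2*cos(w) - w^2 + 6*w*sin(w) + 35*w*cos(w) + 6*sin(w)^2 - 35*sin(w))/((w - 7)^2*(w + 2*sin(w))^2)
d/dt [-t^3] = -3*t^2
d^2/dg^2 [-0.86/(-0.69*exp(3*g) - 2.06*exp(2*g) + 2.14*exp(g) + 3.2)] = ((-5.3406*exp(2*g) - 7.0864*exp(g) + 1.8404)*(0.69*exp(3*g) + 2.06*exp(2*g) - 2.14*exp(g) - 3.2) + 0.86*(2.07*exp(2*g) + 4.12*exp(g) - 2.14)*(4.14*exp(2*g) + 8.24*exp(g) - 4.28)*exp(g))*exp(g)/(0.69*exp(3*g) + 2.06*exp(2*g) - 2.14*exp(g) - 3.2)^3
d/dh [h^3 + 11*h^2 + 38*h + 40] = 3*h^2 + 22*h + 38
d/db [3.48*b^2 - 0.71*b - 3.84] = 6.96*b - 0.71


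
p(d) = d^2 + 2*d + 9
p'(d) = 2*d + 2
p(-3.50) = 14.25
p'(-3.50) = -5.00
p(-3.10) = 12.41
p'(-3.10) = -4.20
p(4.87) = 42.46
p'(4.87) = 11.74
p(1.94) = 16.64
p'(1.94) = 5.88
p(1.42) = 13.86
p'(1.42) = 4.84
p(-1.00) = 8.00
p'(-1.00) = 0.00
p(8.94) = 106.80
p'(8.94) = 19.88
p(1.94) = 16.64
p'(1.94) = 5.88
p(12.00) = 177.00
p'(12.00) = 26.00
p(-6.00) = 33.00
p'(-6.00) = -10.00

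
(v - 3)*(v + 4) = v^2 + v - 12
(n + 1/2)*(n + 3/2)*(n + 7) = n^3 + 9*n^2 + 59*n/4 + 21/4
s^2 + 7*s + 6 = (s + 1)*(s + 6)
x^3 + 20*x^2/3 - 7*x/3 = x*(x - 1/3)*(x + 7)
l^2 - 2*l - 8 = (l - 4)*(l + 2)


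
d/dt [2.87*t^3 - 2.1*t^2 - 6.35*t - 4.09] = 8.61*t^2 - 4.2*t - 6.35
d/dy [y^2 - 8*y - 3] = 2*y - 8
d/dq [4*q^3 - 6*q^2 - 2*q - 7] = 12*q^2 - 12*q - 2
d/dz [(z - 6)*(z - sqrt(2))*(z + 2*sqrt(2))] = 3*z^2 - 12*z + 2*sqrt(2)*z - 6*sqrt(2) - 4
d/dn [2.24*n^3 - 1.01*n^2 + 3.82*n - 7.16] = 6.72*n^2 - 2.02*n + 3.82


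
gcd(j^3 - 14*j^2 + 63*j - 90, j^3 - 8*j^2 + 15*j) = j^2 - 8*j + 15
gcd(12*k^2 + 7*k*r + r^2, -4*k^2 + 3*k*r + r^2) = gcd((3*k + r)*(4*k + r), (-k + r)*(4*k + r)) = 4*k + r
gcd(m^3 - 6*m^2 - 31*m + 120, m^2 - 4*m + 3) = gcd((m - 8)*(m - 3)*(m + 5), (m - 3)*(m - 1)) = m - 3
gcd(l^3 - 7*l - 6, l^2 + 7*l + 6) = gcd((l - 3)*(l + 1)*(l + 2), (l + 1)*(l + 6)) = l + 1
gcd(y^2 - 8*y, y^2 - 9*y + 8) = y - 8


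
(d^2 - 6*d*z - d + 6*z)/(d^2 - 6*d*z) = (d - 1)/d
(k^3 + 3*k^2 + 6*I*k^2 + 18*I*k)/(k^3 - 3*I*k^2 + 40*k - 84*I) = k*(k + 3)/(k^2 - 9*I*k - 14)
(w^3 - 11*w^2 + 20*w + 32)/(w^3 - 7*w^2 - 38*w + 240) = (w^2 - 3*w - 4)/(w^2 + w - 30)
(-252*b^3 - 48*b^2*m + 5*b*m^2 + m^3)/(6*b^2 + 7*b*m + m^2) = (-42*b^2 - b*m + m^2)/(b + m)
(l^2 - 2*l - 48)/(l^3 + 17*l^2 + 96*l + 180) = (l - 8)/(l^2 + 11*l + 30)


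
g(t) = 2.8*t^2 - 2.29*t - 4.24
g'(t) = 5.6*t - 2.29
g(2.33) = 5.63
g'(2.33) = 10.76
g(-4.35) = 58.70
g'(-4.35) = -26.65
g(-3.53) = 38.73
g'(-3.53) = -22.06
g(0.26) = -4.65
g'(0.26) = -0.83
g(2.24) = 4.68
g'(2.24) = 10.25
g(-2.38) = 17.07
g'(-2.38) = -15.62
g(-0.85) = -0.27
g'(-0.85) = -7.05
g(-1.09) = 1.58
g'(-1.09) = -8.39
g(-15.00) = 660.11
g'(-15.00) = -86.29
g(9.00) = 201.95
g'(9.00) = 48.11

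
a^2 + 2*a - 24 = (a - 4)*(a + 6)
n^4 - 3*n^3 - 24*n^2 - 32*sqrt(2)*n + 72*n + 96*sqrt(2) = (n - 3)*(n - 4*sqrt(2))*(n + 2*sqrt(2))^2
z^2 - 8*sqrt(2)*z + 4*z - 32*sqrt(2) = (z + 4)*(z - 8*sqrt(2))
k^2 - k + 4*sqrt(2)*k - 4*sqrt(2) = (k - 1)*(k + 4*sqrt(2))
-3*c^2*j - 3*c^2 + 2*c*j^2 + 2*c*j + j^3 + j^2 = (-c + j)*(3*c + j)*(j + 1)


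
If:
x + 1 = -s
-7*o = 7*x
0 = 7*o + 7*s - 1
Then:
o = 4/7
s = -3/7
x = -4/7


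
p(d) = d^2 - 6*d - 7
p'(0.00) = -6.00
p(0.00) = -7.00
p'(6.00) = 6.00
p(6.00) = -7.00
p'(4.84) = 3.68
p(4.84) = -12.61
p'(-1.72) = -9.44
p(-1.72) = 6.28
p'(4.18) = 2.36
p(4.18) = -14.61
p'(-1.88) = -9.76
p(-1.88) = 7.81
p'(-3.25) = -12.50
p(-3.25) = 23.06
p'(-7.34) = -20.68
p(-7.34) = 90.92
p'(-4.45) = -14.90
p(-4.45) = 39.50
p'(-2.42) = -10.84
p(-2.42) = 13.38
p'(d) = 2*d - 6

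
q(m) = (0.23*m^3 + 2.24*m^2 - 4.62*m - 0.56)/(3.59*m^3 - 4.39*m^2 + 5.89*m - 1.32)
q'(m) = (-10.77*m^2 + 8.78*m - 5.89)*(0.23*m^3 + 2.24*m^2 - 4.62*m - 0.56)/(3.59*m^3 - 4.39*m^2 + 5.89*m - 1.32)^2 + (0.69*m^2 + 4.48*m - 4.62)/(3.59*m^3 - 4.39*m^2 + 5.89*m - 1.32)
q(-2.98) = -0.18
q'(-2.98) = -0.07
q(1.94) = 0.03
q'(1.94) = 0.29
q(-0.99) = -0.40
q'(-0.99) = -0.11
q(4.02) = 0.17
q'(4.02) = -0.00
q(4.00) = 0.17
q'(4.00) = -0.00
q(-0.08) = 0.10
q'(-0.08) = 3.09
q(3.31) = 0.17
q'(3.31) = 0.02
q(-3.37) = -0.15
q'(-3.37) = -0.06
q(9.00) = 0.13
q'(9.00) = -0.01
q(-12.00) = 0.00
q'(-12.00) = -0.01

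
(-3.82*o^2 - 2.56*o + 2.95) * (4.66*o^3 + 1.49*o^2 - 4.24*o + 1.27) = -17.8012*o^5 - 17.6214*o^4 + 26.1294*o^3 + 10.3985*o^2 - 15.7592*o + 3.7465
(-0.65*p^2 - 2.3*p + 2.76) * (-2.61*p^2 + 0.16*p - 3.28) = 1.6965*p^4 + 5.899*p^3 - 5.4396*p^2 + 7.9856*p - 9.0528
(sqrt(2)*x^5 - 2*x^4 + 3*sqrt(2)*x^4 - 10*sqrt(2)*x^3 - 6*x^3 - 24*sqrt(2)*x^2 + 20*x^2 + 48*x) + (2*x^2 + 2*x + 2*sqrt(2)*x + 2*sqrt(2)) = sqrt(2)*x^5 - 2*x^4 + 3*sqrt(2)*x^4 - 10*sqrt(2)*x^3 - 6*x^3 - 24*sqrt(2)*x^2 + 22*x^2 + 2*sqrt(2)*x + 50*x + 2*sqrt(2)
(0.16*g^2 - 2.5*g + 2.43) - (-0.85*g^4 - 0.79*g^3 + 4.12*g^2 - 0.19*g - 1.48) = 0.85*g^4 + 0.79*g^3 - 3.96*g^2 - 2.31*g + 3.91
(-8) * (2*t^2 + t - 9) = -16*t^2 - 8*t + 72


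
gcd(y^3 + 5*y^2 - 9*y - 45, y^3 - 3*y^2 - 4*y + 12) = y - 3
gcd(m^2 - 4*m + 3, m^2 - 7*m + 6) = m - 1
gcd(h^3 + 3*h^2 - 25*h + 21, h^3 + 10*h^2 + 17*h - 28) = h^2 + 6*h - 7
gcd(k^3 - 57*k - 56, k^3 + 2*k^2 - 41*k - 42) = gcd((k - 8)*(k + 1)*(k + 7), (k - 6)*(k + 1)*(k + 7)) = k^2 + 8*k + 7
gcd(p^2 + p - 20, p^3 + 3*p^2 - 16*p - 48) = p - 4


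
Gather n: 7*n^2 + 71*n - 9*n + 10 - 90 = 7*n^2 + 62*n - 80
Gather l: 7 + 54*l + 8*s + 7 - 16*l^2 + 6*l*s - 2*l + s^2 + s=-16*l^2 + l*(6*s + 52) + s^2 + 9*s + 14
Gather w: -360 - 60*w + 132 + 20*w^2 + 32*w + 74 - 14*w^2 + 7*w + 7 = 6*w^2 - 21*w - 147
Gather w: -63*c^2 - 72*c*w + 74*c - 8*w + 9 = -63*c^2 + 74*c + w*(-72*c - 8) + 9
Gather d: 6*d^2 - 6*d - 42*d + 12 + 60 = 6*d^2 - 48*d + 72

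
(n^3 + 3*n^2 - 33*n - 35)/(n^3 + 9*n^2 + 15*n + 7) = (n - 5)/(n + 1)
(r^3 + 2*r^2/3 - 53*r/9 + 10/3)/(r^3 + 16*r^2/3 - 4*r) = (r^2 + 4*r/3 - 5)/(r*(r + 6))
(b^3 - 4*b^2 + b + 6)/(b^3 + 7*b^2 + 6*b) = (b^2 - 5*b + 6)/(b*(b + 6))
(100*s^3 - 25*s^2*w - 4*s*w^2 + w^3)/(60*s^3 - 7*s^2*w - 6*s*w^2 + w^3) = (5*s + w)/(3*s + w)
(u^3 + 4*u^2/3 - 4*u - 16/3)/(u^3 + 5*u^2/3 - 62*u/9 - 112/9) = 3*(3*u^2 - 2*u - 8)/(9*u^2 - 3*u - 56)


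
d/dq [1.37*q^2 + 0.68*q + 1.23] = 2.74*q + 0.68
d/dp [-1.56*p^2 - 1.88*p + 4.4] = -3.12*p - 1.88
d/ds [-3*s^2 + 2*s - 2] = 2 - 6*s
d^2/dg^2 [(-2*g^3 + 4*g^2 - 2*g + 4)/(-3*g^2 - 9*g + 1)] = 4*(147*g^3 - 99*g^2 - 150*g - 161)/(27*g^6 + 243*g^5 + 702*g^4 + 567*g^3 - 234*g^2 + 27*g - 1)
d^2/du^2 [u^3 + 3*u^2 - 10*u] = 6*u + 6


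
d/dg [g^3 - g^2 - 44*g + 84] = 3*g^2 - 2*g - 44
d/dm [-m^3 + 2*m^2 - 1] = m*(4 - 3*m)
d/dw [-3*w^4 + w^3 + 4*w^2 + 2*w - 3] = -12*w^3 + 3*w^2 + 8*w + 2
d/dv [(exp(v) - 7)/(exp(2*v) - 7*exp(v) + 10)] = (-(exp(v) - 7)*(2*exp(v) - 7) + exp(2*v) - 7*exp(v) + 10)*exp(v)/(exp(2*v) - 7*exp(v) + 10)^2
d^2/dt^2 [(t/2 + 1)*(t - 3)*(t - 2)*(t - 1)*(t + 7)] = 10*t^3 + 18*t^2 - 87*t + 9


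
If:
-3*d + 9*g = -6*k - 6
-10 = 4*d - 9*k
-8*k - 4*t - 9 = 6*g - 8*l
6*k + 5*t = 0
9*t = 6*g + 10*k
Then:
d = -110/71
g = -104/71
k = 30/71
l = 111/568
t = -36/71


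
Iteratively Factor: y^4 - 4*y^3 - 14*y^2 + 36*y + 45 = (y - 5)*(y^3 + y^2 - 9*y - 9) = (y - 5)*(y + 1)*(y^2 - 9) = (y - 5)*(y - 3)*(y + 1)*(y + 3)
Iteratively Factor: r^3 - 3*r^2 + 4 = (r - 2)*(r^2 - r - 2) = (r - 2)*(r + 1)*(r - 2)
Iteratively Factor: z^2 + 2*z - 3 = (z + 3)*(z - 1)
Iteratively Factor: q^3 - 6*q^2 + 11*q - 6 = (q - 2)*(q^2 - 4*q + 3) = (q - 3)*(q - 2)*(q - 1)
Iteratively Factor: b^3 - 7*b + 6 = (b - 2)*(b^2 + 2*b - 3) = (b - 2)*(b + 3)*(b - 1)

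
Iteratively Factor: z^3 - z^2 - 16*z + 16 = (z + 4)*(z^2 - 5*z + 4) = (z - 4)*(z + 4)*(z - 1)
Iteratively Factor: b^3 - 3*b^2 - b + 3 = (b - 1)*(b^2 - 2*b - 3) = (b - 1)*(b + 1)*(b - 3)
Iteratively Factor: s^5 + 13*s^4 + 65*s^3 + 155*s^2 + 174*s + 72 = (s + 3)*(s^4 + 10*s^3 + 35*s^2 + 50*s + 24) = (s + 3)*(s + 4)*(s^3 + 6*s^2 + 11*s + 6) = (s + 3)^2*(s + 4)*(s^2 + 3*s + 2) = (s + 1)*(s + 3)^2*(s + 4)*(s + 2)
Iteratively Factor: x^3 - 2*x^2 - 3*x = (x + 1)*(x^2 - 3*x) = x*(x + 1)*(x - 3)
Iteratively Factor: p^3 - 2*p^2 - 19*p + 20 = (p - 1)*(p^2 - p - 20) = (p - 1)*(p + 4)*(p - 5)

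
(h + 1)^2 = h^2 + 2*h + 1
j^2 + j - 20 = (j - 4)*(j + 5)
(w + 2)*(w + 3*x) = w^2 + 3*w*x + 2*w + 6*x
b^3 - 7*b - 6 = (b - 3)*(b + 1)*(b + 2)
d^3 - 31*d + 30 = (d - 5)*(d - 1)*(d + 6)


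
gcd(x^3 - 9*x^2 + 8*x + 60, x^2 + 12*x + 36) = 1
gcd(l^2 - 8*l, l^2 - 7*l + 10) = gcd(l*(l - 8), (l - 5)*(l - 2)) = 1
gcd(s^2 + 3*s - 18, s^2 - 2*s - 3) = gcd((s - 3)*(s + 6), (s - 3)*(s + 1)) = s - 3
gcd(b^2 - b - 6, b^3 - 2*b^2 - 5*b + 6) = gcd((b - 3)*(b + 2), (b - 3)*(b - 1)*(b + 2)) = b^2 - b - 6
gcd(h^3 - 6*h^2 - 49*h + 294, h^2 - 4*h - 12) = h - 6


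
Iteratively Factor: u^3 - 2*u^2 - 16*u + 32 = (u + 4)*(u^2 - 6*u + 8) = (u - 2)*(u + 4)*(u - 4)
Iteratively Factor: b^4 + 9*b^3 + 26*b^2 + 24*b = (b)*(b^3 + 9*b^2 + 26*b + 24) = b*(b + 2)*(b^2 + 7*b + 12) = b*(b + 2)*(b + 3)*(b + 4)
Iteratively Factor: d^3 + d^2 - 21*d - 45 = (d + 3)*(d^2 - 2*d - 15) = (d - 5)*(d + 3)*(d + 3)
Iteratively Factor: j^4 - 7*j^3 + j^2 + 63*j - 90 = (j - 2)*(j^3 - 5*j^2 - 9*j + 45) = (j - 3)*(j - 2)*(j^2 - 2*j - 15) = (j - 5)*(j - 3)*(j - 2)*(j + 3)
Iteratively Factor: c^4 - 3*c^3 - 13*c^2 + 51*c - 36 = (c - 3)*(c^3 - 13*c + 12) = (c - 3)^2*(c^2 + 3*c - 4) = (c - 3)^2*(c + 4)*(c - 1)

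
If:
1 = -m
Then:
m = -1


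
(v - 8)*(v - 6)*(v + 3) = v^3 - 11*v^2 + 6*v + 144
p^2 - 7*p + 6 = (p - 6)*(p - 1)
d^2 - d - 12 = (d - 4)*(d + 3)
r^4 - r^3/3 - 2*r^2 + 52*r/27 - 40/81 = (r - 2/3)^3*(r + 5/3)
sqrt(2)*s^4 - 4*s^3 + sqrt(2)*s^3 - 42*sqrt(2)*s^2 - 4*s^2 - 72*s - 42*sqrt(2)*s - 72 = (s - 6*sqrt(2))*(s + sqrt(2))*(s + 3*sqrt(2))*(sqrt(2)*s + sqrt(2))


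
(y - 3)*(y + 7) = y^2 + 4*y - 21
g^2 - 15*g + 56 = (g - 8)*(g - 7)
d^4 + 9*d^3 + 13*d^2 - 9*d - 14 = (d - 1)*(d + 1)*(d + 2)*(d + 7)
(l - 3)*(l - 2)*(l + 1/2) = l^3 - 9*l^2/2 + 7*l/2 + 3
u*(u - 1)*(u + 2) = u^3 + u^2 - 2*u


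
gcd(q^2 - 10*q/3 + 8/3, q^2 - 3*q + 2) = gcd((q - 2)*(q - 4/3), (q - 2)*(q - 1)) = q - 2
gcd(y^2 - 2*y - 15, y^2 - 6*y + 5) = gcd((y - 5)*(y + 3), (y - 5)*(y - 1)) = y - 5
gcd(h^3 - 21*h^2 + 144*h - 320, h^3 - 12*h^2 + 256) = h^2 - 16*h + 64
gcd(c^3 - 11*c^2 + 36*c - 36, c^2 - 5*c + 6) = c^2 - 5*c + 6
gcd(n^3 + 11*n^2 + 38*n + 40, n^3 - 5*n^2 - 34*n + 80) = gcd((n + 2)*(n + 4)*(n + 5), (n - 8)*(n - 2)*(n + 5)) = n + 5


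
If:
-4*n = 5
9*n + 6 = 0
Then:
No Solution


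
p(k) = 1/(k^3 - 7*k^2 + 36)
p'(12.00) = 0.00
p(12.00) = 0.00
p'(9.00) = 0.00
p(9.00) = 0.01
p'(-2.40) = -0.15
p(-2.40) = -0.06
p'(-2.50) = -0.10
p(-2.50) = -0.04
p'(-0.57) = -0.01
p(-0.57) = 0.03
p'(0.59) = 0.01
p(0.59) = 0.03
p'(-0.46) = -0.01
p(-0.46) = 0.03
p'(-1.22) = -0.04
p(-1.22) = 0.04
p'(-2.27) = -0.34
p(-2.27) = -0.08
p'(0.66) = 0.01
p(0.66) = 0.03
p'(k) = (-3*k^2 + 14*k)/(k^3 - 7*k^2 + 36)^2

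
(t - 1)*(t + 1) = t^2 - 1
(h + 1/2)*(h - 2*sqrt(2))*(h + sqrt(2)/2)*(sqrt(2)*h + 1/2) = sqrt(2)*h^4 - 5*h^3/2 + sqrt(2)*h^3/2 - 11*sqrt(2)*h^2/4 - 5*h^2/4 - 11*sqrt(2)*h/8 - h - 1/2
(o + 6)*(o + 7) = o^2 + 13*o + 42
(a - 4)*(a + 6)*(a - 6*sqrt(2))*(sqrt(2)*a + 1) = sqrt(2)*a^4 - 11*a^3 + 2*sqrt(2)*a^3 - 30*sqrt(2)*a^2 - 22*a^2 - 12*sqrt(2)*a + 264*a + 144*sqrt(2)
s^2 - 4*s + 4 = (s - 2)^2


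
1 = 1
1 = 1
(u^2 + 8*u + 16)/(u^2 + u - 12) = (u + 4)/(u - 3)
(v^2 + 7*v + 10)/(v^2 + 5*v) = (v + 2)/v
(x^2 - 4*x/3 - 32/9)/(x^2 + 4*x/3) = (x - 8/3)/x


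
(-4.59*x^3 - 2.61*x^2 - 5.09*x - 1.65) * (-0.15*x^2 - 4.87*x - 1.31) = 0.6885*x^5 + 22.7448*x^4 + 19.4871*x^3 + 28.4549*x^2 + 14.7034*x + 2.1615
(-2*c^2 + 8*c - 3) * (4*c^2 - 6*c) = -8*c^4 + 44*c^3 - 60*c^2 + 18*c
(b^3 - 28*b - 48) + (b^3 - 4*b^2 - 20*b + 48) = 2*b^3 - 4*b^2 - 48*b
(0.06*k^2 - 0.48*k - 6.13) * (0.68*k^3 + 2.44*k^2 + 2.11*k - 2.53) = 0.0408*k^5 - 0.18*k^4 - 5.213*k^3 - 16.1218*k^2 - 11.7199*k + 15.5089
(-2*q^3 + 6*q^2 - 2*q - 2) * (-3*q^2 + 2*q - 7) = 6*q^5 - 22*q^4 + 32*q^3 - 40*q^2 + 10*q + 14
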